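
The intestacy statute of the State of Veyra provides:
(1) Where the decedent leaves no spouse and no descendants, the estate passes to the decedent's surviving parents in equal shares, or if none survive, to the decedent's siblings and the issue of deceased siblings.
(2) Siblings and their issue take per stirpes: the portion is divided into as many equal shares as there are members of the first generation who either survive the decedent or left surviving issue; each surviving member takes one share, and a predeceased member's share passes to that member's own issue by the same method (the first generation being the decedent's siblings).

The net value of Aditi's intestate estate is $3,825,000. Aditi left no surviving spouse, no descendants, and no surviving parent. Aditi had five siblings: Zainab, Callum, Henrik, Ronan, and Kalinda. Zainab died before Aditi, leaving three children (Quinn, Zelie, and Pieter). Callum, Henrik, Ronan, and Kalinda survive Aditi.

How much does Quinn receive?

Quinn receives $255,000.

The entire $3,825,000 passes to the siblings and their issue.
That amount ($3,825,000) is divided into 5 shares of $765,000: Callum, Henrik, Ronan, and Kalinda each take $765,000; Zainab's $765,000 share passes to Zainab's issue.
Zainab's share ($765,000) is divided into 3 shares of $255,000: Quinn, Zelie, and Pieter each take $255,000.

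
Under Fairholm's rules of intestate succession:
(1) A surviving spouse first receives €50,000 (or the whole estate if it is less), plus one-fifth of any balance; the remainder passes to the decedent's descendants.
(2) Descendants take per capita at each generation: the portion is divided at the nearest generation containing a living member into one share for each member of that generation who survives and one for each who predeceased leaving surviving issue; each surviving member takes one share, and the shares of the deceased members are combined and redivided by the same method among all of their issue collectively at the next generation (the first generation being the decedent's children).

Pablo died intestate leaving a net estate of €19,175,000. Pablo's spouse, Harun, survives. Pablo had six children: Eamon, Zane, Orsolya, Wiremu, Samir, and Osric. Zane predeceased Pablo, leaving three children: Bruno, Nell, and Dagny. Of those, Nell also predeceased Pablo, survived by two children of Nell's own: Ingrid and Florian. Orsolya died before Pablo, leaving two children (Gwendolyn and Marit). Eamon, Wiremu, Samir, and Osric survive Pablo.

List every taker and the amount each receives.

Harun first takes €50,000, leaving a balance of €19,125,000. Harun then takes one-fifth of the balance (€3,825,000), for a total of €3,875,000. The remaining €15,300,000 passes to the descendants.
The descendants' portion (€15,300,000) is divided at the children's generation into 6 shares of €2,550,000. Eamon, Wiremu, Samir, and Osric each take €2,550,000. The 2 shares of the deceased (Zane and Orsolya) are combined into a pool of €5,100,000.
That pool (€5,100,000) is divided at the grandchildren's generation into 5 shares of €1,020,000. Bruno, Dagny, Gwendolyn, and Marit each take €1,020,000. The remaining share for the deceased Nell (€1,020,000) is carried to the next generation.
That pool (€1,020,000) is divided at the great-grandchildren's generation equally among Ingrid and Florian: €510,000 each.

Harun: €3,875,000; Eamon: €2,550,000; Bruno: €1,020,000; Ingrid: €510,000; Florian: €510,000; Dagny: €1,020,000; Gwendolyn: €1,020,000; Marit: €1,020,000; Wiremu: €2,550,000; Samir: €2,550,000; Osric: €2,550,000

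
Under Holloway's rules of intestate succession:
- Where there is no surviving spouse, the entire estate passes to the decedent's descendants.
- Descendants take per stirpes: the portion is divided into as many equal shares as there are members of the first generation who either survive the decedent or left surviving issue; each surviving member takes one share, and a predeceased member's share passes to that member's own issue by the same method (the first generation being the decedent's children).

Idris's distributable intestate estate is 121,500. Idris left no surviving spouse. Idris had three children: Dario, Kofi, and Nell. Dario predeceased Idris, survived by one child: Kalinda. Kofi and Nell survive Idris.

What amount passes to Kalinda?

The entire 121,500 passes to the descendants.
That amount (121,500) is divided into 3 shares of 40,500: Kofi and Nell each take 40,500; Dario's 40,500 share passes to Dario's issue.
Dario's share (40,500) passes entirely to Kalinda.

Kalinda receives 40,500.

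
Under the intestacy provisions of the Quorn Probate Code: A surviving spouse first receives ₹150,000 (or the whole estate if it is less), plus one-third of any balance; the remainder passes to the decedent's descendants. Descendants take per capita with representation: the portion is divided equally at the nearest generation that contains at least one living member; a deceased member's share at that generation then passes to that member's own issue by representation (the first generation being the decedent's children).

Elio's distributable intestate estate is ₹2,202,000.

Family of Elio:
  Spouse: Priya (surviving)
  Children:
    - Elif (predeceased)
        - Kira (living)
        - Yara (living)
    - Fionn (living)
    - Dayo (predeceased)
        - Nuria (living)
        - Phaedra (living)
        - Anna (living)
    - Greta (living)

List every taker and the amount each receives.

Priya first takes ₹150,000, leaving a balance of ₹2,052,000. Priya then takes one-third of the balance (₹684,000), for a total of ₹834,000. The remaining ₹1,368,000 passes to the descendants.
The descendants' portion (₹1,368,000) is divided into 4 shares of ₹342,000: Fionn and Greta each take ₹342,000; Elif's ₹342,000 share passes to Elif's issue; Dayo's ₹342,000 share passes to Dayo's issue.
Elif's share (₹342,000) is divided into 2 shares of ₹171,000: Kira and Yara each take ₹171,000.
Dayo's share (₹342,000) is divided into 3 shares of ₹114,000: Nuria, Phaedra, and Anna each take ₹114,000.

Priya: ₹834,000; Kira: ₹171,000; Yara: ₹171,000; Fionn: ₹342,000; Nuria: ₹114,000; Phaedra: ₹114,000; Anna: ₹114,000; Greta: ₹342,000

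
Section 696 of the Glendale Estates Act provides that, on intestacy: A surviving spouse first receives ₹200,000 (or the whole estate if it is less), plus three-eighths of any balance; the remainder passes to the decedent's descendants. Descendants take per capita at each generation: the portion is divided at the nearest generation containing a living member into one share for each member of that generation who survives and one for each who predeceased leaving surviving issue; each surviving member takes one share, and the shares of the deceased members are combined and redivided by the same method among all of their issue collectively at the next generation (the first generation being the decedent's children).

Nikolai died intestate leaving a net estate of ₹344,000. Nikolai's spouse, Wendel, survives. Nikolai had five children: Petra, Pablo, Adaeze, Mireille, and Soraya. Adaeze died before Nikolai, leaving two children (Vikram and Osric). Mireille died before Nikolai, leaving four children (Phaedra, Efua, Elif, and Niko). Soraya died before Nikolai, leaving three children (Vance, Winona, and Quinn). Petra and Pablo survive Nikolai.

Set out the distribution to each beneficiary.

Wendel: ₹254,000; Petra: ₹18,000; Pablo: ₹18,000; Vikram: ₹6,000; Osric: ₹6,000; Phaedra: ₹6,000; Efua: ₹6,000; Elif: ₹6,000; Niko: ₹6,000; Vance: ₹6,000; Winona: ₹6,000; Quinn: ₹6,000

Wendel first takes ₹200,000, leaving a balance of ₹144,000. Wendel then takes three-eighths of the balance (₹54,000), for a total of ₹254,000. The remaining ₹90,000 passes to the descendants.
The descendants' portion (₹90,000) is divided at the children's generation into 5 shares of ₹18,000. Petra and Pablo each take ₹18,000. The 3 shares of the deceased (Adaeze, Mireille, and Soraya) are combined into a pool of ₹54,000.
That pool (₹54,000) is divided at the grandchildren's generation equally among Vikram, Osric, Phaedra, Efua, Elif, Niko, Vance, Winona, and Quinn: ₹6,000 each.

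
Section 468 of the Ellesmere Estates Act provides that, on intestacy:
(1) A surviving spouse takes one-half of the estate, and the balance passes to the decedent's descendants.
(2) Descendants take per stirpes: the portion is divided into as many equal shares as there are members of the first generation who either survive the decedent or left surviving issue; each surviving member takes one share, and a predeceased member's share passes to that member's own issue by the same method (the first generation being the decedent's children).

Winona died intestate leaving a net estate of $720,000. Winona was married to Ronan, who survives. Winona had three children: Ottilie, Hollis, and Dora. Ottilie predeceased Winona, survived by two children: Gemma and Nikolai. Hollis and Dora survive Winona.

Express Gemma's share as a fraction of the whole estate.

Ronan takes one-half of $720,000 = $360,000. The remaining $360,000 passes to the descendants.
The descendants' portion ($360,000) is divided into 3 shares of $120,000: Hollis and Dora each take $120,000; Ottilie's $120,000 share passes to Ottilie's issue.
Ottilie's share ($120,000) is divided into 2 shares of $60,000: Gemma and Nikolai each take $60,000.

Gemma receives 1/12 of the estate.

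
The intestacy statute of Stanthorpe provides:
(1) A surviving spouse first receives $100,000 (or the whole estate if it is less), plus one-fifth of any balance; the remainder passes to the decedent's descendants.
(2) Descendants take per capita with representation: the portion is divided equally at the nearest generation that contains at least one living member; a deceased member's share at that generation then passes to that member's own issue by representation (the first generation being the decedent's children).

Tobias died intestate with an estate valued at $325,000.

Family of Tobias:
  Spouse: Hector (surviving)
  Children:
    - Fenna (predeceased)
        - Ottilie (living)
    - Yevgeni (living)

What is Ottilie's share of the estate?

Ottilie receives $90,000.

Hector first takes $100,000, leaving a balance of $225,000. Hector then takes one-fifth of the balance ($45,000), for a total of $145,000. The remaining $180,000 passes to the descendants.
The descendants' portion ($180,000) is divided into 2 shares of $90,000: Yevgeni takes $90,000; Fenna's $90,000 share passes to Fenna's issue.
Fenna's share ($90,000) passes entirely to Ottilie.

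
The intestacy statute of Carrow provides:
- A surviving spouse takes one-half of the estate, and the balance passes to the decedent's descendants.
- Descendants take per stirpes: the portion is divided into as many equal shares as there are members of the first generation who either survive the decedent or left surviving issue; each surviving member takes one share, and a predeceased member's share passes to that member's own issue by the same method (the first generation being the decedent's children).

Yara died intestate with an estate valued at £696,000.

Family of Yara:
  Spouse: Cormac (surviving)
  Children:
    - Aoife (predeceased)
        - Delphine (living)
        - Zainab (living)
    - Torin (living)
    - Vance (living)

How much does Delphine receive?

Delphine receives £58,000.

Cormac takes one-half of £696,000 = £348,000. The remaining £348,000 passes to the descendants.
The descendants' portion (£348,000) is divided into 3 shares of £116,000: Torin and Vance each take £116,000; Aoife's £116,000 share passes to Aoife's issue.
Aoife's share (£116,000) is divided into 2 shares of £58,000: Delphine and Zainab each take £58,000.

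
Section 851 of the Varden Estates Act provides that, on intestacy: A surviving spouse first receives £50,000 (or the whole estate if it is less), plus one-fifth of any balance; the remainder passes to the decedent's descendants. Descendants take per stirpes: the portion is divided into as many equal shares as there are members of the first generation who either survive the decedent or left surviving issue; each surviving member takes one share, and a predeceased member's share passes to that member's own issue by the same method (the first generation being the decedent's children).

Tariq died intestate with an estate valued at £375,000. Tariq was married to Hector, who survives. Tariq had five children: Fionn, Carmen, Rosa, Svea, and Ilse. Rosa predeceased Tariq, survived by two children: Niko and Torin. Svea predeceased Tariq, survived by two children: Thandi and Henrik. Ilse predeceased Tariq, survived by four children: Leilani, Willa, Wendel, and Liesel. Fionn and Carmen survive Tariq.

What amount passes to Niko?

Niko receives £26,000.

Hector first takes £50,000, leaving a balance of £325,000. Hector then takes one-fifth of the balance (£65,000), for a total of £115,000. The remaining £260,000 passes to the descendants.
The descendants' portion (£260,000) is divided into 5 shares of £52,000: Fionn and Carmen each take £52,000; Rosa's £52,000 share passes to Rosa's issue; Svea's £52,000 share passes to Svea's issue; Ilse's £52,000 share passes to Ilse's issue.
Rosa's share (£52,000) is divided into 2 shares of £26,000: Niko and Torin each take £26,000.
Svea's share (£52,000) is divided into 2 shares of £26,000: Thandi and Henrik each take £26,000.
Ilse's share (£52,000) is divided into 4 shares of £13,000: Leilani, Willa, Wendel, and Liesel each take £13,000.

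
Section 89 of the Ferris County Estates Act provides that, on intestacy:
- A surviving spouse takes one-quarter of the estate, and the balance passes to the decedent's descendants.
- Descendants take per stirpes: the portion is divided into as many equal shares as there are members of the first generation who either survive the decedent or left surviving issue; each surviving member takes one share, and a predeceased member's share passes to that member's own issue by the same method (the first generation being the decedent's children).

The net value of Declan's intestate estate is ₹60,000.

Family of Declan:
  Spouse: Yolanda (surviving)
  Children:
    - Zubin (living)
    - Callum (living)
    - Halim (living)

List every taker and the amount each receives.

Yolanda: ₹15,000; Zubin: ₹15,000; Callum: ₹15,000; Halim: ₹15,000

Yolanda takes one-quarter of ₹60,000 = ₹15,000. The remaining ₹45,000 passes to the descendants.
The descendants' portion (₹45,000) is divided into 3 shares of ₹15,000: Zubin, Callum, and Halim each take ₹15,000.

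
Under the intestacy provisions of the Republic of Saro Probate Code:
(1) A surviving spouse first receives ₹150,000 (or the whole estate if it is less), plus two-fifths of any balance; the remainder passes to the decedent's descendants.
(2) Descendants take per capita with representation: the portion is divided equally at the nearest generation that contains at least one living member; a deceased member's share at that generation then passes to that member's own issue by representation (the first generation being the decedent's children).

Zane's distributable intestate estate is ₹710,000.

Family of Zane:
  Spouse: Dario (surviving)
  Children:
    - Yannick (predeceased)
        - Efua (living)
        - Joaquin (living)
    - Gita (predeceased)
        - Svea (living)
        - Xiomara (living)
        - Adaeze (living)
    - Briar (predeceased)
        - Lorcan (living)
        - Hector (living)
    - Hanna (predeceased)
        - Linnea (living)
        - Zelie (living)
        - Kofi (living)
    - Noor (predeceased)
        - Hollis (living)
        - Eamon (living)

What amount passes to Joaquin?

Joaquin receives ₹28,000.

Dario first takes ₹150,000, leaving a balance of ₹560,000. Dario then takes two-fifths of the balance (₹224,000), for a total of ₹374,000. The remaining ₹336,000 passes to the descendants.
No child survives, so the initial division is made at the grandchildren's generation.
The descendants' portion (₹336,000) is divided into 12 shares of ₹28,000: Efua, Joaquin, Svea, Xiomara, Adaeze, Lorcan, Hector, Linnea, Zelie, Kofi, Hollis, and Eamon each take ₹28,000.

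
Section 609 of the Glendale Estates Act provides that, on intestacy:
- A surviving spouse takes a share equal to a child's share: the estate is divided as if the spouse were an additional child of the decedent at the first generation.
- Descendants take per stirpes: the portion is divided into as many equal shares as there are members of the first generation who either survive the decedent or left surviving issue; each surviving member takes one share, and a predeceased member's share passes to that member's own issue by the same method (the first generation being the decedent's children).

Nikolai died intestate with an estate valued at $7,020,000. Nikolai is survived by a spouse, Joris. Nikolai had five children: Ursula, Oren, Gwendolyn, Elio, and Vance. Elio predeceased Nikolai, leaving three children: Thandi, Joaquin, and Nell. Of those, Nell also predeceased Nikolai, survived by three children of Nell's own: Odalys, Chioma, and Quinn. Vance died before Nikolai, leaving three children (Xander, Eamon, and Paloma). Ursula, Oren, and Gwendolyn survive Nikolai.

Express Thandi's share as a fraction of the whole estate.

The spouse counts as an additional share at the children's level, so there are 6 primary shares of $1,170,000. Joris takes one such share ($1,170,000).
The children's combined portion ($5,850,000) is divided into 5 shares of $1,170,000: Ursula, Oren, and Gwendolyn each take $1,170,000; Elio's $1,170,000 share passes to Elio's issue; Vance's $1,170,000 share passes to Vance's issue.
Elio's share ($1,170,000) is divided into 3 shares of $390,000: Thandi and Joaquin each take $390,000; Nell's $390,000 share passes to Nell's issue.
Nell's share ($390,000) is divided into 3 shares of $130,000: Odalys, Chioma, and Quinn each take $130,000.
Vance's share ($1,170,000) is divided into 3 shares of $390,000: Xander, Eamon, and Paloma each take $390,000.

Thandi receives 1/18 of the estate.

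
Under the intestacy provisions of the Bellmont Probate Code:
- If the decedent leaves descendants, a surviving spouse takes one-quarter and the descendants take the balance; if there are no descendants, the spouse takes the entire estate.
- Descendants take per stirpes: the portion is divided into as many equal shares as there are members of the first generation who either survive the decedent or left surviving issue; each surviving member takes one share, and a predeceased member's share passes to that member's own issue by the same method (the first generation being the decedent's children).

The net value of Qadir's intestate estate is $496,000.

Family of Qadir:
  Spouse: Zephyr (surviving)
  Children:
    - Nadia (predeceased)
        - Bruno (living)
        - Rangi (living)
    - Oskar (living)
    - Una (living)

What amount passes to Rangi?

Rangi receives $62,000.

Zephyr takes one-quarter of $496,000 = $124,000. The remaining $372,000 passes to the descendants.
The descendants' portion ($372,000) is divided into 3 shares of $124,000: Oskar and Una each take $124,000; Nadia's $124,000 share passes to Nadia's issue.
Nadia's share ($124,000) is divided into 2 shares of $62,000: Bruno and Rangi each take $62,000.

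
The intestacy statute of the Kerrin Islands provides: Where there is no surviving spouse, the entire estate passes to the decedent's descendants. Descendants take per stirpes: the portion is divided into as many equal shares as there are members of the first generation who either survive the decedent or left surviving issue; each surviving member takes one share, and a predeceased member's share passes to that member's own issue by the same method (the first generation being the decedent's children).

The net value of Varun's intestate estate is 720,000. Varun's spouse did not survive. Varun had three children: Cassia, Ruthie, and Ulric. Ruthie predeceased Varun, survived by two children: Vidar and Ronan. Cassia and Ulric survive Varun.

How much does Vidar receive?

Vidar receives 120,000.

The entire 720,000 passes to the descendants.
That amount (720,000) is divided into 3 shares of 240,000: Cassia and Ulric each take 240,000; Ruthie's 240,000 share passes to Ruthie's issue.
Ruthie's share (240,000) is divided into 2 shares of 120,000: Vidar and Ronan each take 120,000.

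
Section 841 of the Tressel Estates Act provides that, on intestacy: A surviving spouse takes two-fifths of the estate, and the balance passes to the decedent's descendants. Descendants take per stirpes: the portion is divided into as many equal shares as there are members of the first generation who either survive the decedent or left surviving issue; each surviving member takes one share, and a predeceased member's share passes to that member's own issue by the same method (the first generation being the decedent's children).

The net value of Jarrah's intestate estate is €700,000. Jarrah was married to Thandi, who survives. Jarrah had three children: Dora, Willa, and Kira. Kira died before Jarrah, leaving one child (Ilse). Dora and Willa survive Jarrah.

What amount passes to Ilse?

Thandi takes two-fifths of €700,000 = €280,000. The remaining €420,000 passes to the descendants.
The descendants' portion (€420,000) is divided into 3 shares of €140,000: Dora and Willa each take €140,000; Kira's €140,000 share passes to Kira's issue.
Kira's share (€140,000) passes entirely to Ilse.

Ilse receives €140,000.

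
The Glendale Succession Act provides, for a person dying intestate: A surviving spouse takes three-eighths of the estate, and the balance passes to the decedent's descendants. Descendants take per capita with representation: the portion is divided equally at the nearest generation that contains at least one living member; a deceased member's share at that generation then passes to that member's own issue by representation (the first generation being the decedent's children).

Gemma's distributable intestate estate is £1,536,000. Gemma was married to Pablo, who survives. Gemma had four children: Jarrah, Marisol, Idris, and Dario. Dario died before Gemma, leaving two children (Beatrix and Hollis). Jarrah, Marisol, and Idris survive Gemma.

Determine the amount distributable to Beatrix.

Pablo takes three-eighths of £1,536,000 = £576,000. The remaining £960,000 passes to the descendants.
The descendants' portion (£960,000) is divided into 4 shares of £240,000: Jarrah, Marisol, and Idris each take £240,000; Dario's £240,000 share passes to Dario's issue.
Dario's share (£240,000) is divided into 2 shares of £120,000: Beatrix and Hollis each take £120,000.

Beatrix receives £120,000.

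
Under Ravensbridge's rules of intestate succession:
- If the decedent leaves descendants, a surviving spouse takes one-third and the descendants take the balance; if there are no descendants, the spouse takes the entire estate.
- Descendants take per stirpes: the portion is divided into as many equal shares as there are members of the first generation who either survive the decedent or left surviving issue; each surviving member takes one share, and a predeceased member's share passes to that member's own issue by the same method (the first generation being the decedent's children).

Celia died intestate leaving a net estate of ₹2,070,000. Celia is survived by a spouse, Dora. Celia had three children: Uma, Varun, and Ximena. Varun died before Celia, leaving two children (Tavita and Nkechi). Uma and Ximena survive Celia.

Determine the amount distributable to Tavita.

Tavita receives ₹230,000.

Dora takes one-third of ₹2,070,000 = ₹690,000. The remaining ₹1,380,000 passes to the descendants.
The descendants' portion (₹1,380,000) is divided into 3 shares of ₹460,000: Uma and Ximena each take ₹460,000; Varun's ₹460,000 share passes to Varun's issue.
Varun's share (₹460,000) is divided into 2 shares of ₹230,000: Tavita and Nkechi each take ₹230,000.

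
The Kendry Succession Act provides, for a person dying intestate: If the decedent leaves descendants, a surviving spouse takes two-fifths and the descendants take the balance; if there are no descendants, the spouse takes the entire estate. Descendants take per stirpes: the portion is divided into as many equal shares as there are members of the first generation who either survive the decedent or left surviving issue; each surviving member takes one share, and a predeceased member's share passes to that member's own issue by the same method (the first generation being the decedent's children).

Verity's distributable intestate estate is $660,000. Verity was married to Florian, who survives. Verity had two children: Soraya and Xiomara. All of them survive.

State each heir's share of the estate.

Florian: $264,000; Soraya: $198,000; Xiomara: $198,000

Florian takes two-fifths of $660,000 = $264,000. The remaining $396,000 passes to the descendants.
The descendants' portion ($396,000) is divided into 2 shares of $198,000: Soraya and Xiomara each take $198,000.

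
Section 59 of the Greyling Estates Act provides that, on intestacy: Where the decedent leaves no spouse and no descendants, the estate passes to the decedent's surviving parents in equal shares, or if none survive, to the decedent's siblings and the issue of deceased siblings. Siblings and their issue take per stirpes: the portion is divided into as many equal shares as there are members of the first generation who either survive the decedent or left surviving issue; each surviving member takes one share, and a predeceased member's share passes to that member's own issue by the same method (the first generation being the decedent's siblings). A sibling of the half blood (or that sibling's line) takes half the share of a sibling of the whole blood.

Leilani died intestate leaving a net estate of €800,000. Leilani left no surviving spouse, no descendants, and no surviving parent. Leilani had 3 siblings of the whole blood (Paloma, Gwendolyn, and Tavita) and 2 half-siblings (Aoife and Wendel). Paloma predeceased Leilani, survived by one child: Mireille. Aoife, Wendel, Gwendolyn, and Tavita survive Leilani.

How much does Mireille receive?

Mireille receives €200,000.

The entire €800,000 passes to the siblings and their issue.
Counting each half-blood sibling's line as half a unit, there are 4 units in €800,000, so one unit is €200,000. Whole-blood lines (Paloma, Gwendolyn, and Tavita) take €200,000 each; half-blood lines (Aoife and Wendel) take €100,000 each.
Paloma's share (€200,000) passes entirely to Mireille.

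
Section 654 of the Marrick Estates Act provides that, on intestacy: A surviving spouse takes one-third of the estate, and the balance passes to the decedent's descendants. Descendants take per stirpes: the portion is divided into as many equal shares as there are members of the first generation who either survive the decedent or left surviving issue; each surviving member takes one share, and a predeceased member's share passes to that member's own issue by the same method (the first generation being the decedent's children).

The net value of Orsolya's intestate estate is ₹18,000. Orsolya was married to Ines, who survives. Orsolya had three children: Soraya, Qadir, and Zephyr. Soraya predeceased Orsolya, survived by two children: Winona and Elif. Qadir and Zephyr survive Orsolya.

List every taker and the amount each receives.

Ines: ₹6,000; Winona: ₹2,000; Elif: ₹2,000; Qadir: ₹4,000; Zephyr: ₹4,000

Ines takes one-third of ₹18,000 = ₹6,000. The remaining ₹12,000 passes to the descendants.
The descendants' portion (₹12,000) is divided into 3 shares of ₹4,000: Qadir and Zephyr each take ₹4,000; Soraya's ₹4,000 share passes to Soraya's issue.
Soraya's share (₹4,000) is divided into 2 shares of ₹2,000: Winona and Elif each take ₹2,000.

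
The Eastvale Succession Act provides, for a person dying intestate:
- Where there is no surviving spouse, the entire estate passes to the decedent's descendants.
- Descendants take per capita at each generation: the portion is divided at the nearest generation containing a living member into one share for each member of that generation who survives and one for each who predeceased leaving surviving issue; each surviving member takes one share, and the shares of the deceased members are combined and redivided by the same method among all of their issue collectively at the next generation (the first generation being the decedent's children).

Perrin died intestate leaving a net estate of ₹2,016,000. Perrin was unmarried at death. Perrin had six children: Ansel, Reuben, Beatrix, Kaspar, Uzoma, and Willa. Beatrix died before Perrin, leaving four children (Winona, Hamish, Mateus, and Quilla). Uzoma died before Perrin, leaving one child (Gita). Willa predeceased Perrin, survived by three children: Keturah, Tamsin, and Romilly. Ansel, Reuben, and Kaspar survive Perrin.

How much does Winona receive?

The entire ₹2,016,000 passes to the descendants.
That amount (₹2,016,000) is divided at the children's generation into 6 shares of ₹336,000. Ansel, Reuben, and Kaspar each take ₹336,000. The 3 shares of the deceased (Beatrix, Uzoma, and Willa) are combined into a pool of ₹1,008,000.
That pool (₹1,008,000) is divided at the grandchildren's generation equally among Winona, Hamish, Mateus, Quilla, Gita, Keturah, Tamsin, and Romilly: ₹126,000 each.

Winona receives ₹126,000.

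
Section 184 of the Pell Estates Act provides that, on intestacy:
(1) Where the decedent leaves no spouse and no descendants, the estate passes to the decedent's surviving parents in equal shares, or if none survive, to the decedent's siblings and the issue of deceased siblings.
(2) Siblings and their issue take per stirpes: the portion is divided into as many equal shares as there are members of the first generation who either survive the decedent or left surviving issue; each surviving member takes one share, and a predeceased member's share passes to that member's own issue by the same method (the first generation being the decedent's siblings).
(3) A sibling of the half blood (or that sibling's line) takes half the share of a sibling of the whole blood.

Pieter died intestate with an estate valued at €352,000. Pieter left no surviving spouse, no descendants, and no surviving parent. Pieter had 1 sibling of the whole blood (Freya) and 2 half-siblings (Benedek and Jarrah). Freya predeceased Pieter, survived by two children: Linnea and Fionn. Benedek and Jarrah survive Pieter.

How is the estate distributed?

The entire €352,000 passes to the siblings and their issue.
Counting each half-blood sibling's line as half a unit, there are 2 units in €352,000, so one unit is €176,000. Whole-blood lines (Freya) take €176,000 each; half-blood lines (Benedek and Jarrah) take €88,000 each.
Freya's share (€176,000) is divided into 2 shares of €88,000: Linnea and Fionn each take €88,000.

Benedek: €88,000; Jarrah: €88,000; Linnea: €88,000; Fionn: €88,000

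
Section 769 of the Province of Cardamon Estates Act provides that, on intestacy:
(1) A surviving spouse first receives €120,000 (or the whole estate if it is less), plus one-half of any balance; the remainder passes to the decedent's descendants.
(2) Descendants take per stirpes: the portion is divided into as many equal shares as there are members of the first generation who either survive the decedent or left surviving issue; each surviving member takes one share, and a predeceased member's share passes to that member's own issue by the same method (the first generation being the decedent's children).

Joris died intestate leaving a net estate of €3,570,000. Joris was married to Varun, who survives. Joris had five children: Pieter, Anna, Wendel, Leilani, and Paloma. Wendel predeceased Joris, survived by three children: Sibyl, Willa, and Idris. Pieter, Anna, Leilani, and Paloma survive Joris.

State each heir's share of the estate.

Varun first takes €120,000, leaving a balance of €3,450,000. Varun then takes one-half of the balance (€1,725,000), for a total of €1,845,000. The remaining €1,725,000 passes to the descendants.
The descendants' portion (€1,725,000) is divided into 5 shares of €345,000: Pieter, Anna, Leilani, and Paloma each take €345,000; Wendel's €345,000 share passes to Wendel's issue.
Wendel's share (€345,000) is divided into 3 shares of €115,000: Sibyl, Willa, and Idris each take €115,000.

Varun: €1,845,000; Pieter: €345,000; Anna: €345,000; Sibyl: €115,000; Willa: €115,000; Idris: €115,000; Leilani: €345,000; Paloma: €345,000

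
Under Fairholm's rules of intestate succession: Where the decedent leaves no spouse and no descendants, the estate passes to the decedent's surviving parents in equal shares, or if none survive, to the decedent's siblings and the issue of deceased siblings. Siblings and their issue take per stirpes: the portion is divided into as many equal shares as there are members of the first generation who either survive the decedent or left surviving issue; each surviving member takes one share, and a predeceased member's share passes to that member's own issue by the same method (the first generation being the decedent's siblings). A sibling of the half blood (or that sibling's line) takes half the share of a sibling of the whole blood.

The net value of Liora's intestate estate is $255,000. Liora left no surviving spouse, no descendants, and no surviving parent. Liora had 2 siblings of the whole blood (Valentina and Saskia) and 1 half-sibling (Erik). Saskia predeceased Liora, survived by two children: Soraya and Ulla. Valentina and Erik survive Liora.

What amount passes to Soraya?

Soraya receives $51,000.

The entire $255,000 passes to the siblings and their issue.
Counting each half-blood sibling's line as half a unit, there are 5/2 units in $255,000, so one unit is $102,000. Whole-blood lines (Valentina and Saskia) take $102,000 each; half-blood lines (Erik) take $51,000 each.
Saskia's share ($102,000) is divided into 2 shares of $51,000: Soraya and Ulla each take $51,000.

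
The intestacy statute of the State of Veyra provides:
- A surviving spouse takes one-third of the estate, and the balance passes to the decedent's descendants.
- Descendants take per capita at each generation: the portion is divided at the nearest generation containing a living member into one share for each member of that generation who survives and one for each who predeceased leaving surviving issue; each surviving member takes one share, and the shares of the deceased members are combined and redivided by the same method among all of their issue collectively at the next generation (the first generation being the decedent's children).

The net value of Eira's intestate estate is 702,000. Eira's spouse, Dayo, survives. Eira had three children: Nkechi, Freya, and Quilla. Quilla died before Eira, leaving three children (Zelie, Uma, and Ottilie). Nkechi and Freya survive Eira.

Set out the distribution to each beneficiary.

Dayo: 234,000; Nkechi: 156,000; Freya: 156,000; Zelie: 52,000; Uma: 52,000; Ottilie: 52,000

Dayo takes one-third of 702,000 = 234,000. The remaining 468,000 passes to the descendants.
The descendants' portion (468,000) is divided at the children's generation into 3 shares of 156,000. Nkechi and Freya each take 156,000. The remaining share for the deceased Quilla (156,000) is carried to the next generation.
That pool (156,000) is divided at the grandchildren's generation equally among Zelie, Uma, and Ottilie: 52,000 each.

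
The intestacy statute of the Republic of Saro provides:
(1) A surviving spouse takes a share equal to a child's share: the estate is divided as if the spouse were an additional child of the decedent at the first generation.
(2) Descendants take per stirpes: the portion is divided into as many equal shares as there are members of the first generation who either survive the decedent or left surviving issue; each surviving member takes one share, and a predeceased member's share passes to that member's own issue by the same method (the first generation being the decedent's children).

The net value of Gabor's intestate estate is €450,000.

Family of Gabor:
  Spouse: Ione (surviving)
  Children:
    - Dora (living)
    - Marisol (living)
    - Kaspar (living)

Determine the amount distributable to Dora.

Dora receives €112,500.

The spouse counts as an additional share at the children's level, so there are 4 primary shares of €112,500. Ione takes one such share (€112,500).
The children's combined portion (€337,500) is divided into 3 shares of €112,500: Dora, Marisol, and Kaspar each take €112,500.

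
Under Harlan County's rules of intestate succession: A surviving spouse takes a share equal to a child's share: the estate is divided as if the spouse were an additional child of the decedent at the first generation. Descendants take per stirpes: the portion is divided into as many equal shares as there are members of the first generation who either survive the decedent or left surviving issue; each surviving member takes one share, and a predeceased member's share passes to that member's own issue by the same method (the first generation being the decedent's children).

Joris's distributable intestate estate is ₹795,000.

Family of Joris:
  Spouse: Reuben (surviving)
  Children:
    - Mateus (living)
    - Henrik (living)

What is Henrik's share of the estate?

The spouse counts as an additional share at the children's level, so there are 3 primary shares of ₹265,000. Reuben takes one such share (₹265,000).
The children's combined portion (₹530,000) is divided into 2 shares of ₹265,000: Mateus and Henrik each take ₹265,000.

Henrik receives ₹265,000.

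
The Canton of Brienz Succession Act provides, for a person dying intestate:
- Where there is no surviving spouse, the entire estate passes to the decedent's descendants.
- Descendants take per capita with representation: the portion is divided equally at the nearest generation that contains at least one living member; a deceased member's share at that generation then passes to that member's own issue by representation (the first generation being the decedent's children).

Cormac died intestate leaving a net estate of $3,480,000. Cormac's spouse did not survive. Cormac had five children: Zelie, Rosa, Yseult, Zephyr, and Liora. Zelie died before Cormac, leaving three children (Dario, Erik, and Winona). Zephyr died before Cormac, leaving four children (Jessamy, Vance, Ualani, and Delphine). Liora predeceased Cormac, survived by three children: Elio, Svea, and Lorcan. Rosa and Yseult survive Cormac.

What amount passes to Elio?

Elio receives $232,000.

The entire $3,480,000 passes to the descendants.
That amount ($3,480,000) is divided into 5 shares of $696,000: Rosa and Yseult each take $696,000; Zelie's $696,000 share passes to Zelie's issue; Zephyr's $696,000 share passes to Zephyr's issue; Liora's $696,000 share passes to Liora's issue.
Zelie's share ($696,000) is divided into 3 shares of $232,000: Dario, Erik, and Winona each take $232,000.
Zephyr's share ($696,000) is divided into 4 shares of $174,000: Jessamy, Vance, Ualani, and Delphine each take $174,000.
Liora's share ($696,000) is divided into 3 shares of $232,000: Elio, Svea, and Lorcan each take $232,000.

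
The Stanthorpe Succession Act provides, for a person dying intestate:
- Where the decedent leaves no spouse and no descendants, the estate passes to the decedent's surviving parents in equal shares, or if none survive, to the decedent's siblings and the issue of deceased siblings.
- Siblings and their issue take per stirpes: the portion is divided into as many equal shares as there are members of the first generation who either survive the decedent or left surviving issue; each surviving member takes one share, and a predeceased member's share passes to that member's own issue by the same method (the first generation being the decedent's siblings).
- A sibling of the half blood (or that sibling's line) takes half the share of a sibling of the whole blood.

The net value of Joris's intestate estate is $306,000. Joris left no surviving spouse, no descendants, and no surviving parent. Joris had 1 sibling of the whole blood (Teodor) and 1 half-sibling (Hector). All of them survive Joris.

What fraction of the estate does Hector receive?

Hector receives 1/3 of the estate.

The entire $306,000 passes to the siblings and their issue.
Counting each half-blood sibling's line as half a unit, there are 3/2 units in $306,000, so one unit is $204,000. Whole-blood lines (Teodor) take $204,000 each; half-blood lines (Hector) take $102,000 each.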